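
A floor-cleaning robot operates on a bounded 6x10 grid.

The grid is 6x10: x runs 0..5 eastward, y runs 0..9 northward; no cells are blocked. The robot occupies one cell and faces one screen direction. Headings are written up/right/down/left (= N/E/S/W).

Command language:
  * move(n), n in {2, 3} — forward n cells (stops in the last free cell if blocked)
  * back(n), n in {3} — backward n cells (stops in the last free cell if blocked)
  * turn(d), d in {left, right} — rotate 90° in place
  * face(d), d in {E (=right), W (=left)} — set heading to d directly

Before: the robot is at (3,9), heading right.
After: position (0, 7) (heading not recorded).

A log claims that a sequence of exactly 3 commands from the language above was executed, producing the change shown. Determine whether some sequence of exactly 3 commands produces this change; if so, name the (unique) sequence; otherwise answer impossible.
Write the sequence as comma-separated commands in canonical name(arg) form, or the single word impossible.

key: order matters: swapping back(3) and move(2) lands elsewhere
from: at (3,9), heading right
step 1 (back(3)): at (0,9), heading right
step 2 (turn(right)): at (0,9), heading down
step 3 (move(2)): at (0,7), heading down
uniquely the one of 343 3-step routes that fits.

back(3), turn(right), move(2)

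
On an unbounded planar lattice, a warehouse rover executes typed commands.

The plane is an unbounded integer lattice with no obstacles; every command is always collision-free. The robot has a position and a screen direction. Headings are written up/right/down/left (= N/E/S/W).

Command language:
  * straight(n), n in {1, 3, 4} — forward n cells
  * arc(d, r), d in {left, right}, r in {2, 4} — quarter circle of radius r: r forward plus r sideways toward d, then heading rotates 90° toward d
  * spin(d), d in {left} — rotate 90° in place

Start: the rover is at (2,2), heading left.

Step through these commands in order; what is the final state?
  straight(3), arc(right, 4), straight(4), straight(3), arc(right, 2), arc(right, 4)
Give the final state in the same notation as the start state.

at (1,11), heading down

t0: at (2,2), heading left
1. straight(3) → at (-1,2), heading left
2. arc(right, 4) → at (-5,6), heading up
3. straight(4) → at (-5,10), heading up
4. straight(3) → at (-5,13), heading up
5. arc(right, 2) → at (-3,15), heading right
6. arc(right, 4) → at (1,11), heading down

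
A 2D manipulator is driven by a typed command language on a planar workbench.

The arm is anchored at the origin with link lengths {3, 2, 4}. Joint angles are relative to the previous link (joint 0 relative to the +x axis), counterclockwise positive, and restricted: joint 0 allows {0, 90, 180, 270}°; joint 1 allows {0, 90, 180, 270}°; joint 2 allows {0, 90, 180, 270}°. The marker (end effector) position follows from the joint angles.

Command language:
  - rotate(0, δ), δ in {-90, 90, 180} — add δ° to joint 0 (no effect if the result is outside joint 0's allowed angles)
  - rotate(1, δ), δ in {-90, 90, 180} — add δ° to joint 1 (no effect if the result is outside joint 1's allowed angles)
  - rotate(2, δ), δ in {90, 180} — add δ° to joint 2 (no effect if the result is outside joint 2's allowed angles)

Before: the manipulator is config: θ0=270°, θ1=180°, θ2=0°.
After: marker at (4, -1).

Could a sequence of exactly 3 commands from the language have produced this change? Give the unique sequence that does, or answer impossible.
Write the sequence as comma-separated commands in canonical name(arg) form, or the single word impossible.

rotate(2, 90), rotate(2, 90), rotate(2, 90)

begin: config: θ0=270°, θ1=180°, θ2=0°
1. rotate(2, 90) → config: θ0=270°, θ1=180°, θ2=90°
2. rotate(2, 90) → config: θ0=270°, θ1=180°, θ2=180°
3. rotate(2, 90) → config: θ0=270°, θ1=180°, θ2=270°
all 512 alternatives checked — unique.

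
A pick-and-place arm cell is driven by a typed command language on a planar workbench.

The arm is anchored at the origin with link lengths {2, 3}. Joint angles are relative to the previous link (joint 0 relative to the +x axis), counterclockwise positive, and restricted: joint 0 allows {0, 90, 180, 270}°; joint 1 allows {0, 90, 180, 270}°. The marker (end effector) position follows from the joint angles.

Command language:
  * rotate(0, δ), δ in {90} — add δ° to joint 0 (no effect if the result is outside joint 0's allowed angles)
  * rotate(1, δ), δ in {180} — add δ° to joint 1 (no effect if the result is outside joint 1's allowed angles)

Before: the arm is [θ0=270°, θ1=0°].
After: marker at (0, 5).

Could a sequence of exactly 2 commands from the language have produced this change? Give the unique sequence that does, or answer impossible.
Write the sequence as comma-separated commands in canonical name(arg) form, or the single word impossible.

rotate(0, 90), rotate(0, 90)

start: [θ0=270°, θ1=0°]
step 1 (rotate(0, 90)): [θ0=0°, θ1=0°]
step 2 (rotate(0, 90)): [θ0=90°, θ1=0°]
all 4 alternatives checked — unique.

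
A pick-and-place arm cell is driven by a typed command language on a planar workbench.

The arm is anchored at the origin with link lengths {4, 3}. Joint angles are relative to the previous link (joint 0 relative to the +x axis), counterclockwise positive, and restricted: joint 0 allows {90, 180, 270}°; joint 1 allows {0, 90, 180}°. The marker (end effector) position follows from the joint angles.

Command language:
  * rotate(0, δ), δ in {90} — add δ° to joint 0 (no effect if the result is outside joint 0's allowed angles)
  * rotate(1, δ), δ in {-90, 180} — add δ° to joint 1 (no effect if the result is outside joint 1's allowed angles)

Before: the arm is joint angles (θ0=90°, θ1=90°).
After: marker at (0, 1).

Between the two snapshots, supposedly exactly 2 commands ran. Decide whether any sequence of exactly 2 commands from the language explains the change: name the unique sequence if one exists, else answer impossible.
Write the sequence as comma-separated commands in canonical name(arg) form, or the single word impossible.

key: order matters: swapping rotate(1, -90) and rotate(1, 180) lands elsewhere
start: joint angles (θ0=90°, θ1=90°)
1. rotate(1, -90) → joint angles (θ0=90°, θ1=0°)
2. rotate(1, 180) → joint angles (θ0=90°, θ1=180°)
no other 2-command option fits: unique.

rotate(1, -90), rotate(1, 180)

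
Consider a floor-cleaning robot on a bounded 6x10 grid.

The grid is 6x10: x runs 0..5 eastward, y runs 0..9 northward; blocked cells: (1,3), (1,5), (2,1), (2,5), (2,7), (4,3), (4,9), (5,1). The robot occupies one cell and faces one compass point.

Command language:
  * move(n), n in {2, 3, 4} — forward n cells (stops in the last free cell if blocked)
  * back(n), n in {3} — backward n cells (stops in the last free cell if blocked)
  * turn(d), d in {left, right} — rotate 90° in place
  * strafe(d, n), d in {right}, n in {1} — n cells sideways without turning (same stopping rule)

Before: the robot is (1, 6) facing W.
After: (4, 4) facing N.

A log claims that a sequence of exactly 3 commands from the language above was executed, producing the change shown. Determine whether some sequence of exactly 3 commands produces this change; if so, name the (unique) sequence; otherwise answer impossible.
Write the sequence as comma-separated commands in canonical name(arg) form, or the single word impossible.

back(3), turn(right), back(3)

key: cell and facing (now N) both changed — the 3 commands mix motion and turning
begin: (1, 6) facing W
t=1 back(3) ⇒ (4, 6) facing W
t=2 turn(right) ⇒ (4, 6) facing N
t=3 back(3) ⇒ (4, 4) facing N
uniquely the one of 343 3-step routes that fits.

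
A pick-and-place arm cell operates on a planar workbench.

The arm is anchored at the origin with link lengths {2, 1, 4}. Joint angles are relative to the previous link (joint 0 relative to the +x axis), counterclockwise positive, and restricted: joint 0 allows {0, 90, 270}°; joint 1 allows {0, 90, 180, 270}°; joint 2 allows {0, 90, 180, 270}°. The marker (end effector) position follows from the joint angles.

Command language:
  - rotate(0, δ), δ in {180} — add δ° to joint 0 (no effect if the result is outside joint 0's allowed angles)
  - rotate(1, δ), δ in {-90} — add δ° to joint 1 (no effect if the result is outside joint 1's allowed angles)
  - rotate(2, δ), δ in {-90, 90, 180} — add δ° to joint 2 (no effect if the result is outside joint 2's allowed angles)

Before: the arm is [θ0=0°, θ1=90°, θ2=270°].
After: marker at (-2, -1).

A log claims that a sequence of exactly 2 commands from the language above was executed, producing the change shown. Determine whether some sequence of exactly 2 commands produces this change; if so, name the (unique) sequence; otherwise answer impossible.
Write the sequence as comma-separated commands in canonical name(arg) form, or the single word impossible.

rotate(1, -90), rotate(1, -90)

from: [θ0=0°, θ1=90°, θ2=270°]
[1] after rotate(1, -90): [θ0=0°, θ1=0°, θ2=270°]
[2] after rotate(1, -90): [θ0=0°, θ1=270°, θ2=270°]
no other 2-command option fits: unique.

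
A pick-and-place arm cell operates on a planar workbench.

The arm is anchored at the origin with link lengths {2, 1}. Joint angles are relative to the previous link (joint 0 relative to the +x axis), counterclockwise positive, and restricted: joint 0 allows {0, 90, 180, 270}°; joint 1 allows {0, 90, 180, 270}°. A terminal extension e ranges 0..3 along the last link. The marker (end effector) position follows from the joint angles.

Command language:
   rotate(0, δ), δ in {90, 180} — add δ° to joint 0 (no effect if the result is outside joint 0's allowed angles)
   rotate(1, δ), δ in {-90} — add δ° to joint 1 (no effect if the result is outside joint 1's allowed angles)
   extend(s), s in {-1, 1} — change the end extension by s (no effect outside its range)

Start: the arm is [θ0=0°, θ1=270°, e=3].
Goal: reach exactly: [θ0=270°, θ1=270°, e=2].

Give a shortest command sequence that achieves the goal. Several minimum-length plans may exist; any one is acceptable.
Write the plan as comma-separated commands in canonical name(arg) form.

rotate(0, 180), extend(-1), rotate(0, 90)

begin: [θ0=0°, θ1=270°, e=3]
[1] after rotate(0, 180): [θ0=180°, θ1=270°, e=3]
[2] after extend(-1): [θ0=180°, θ1=270°, e=2]
[3] after rotate(0, 90): [θ0=270°, θ1=270°, e=2]
minimal: 3 command(s), checked below 3.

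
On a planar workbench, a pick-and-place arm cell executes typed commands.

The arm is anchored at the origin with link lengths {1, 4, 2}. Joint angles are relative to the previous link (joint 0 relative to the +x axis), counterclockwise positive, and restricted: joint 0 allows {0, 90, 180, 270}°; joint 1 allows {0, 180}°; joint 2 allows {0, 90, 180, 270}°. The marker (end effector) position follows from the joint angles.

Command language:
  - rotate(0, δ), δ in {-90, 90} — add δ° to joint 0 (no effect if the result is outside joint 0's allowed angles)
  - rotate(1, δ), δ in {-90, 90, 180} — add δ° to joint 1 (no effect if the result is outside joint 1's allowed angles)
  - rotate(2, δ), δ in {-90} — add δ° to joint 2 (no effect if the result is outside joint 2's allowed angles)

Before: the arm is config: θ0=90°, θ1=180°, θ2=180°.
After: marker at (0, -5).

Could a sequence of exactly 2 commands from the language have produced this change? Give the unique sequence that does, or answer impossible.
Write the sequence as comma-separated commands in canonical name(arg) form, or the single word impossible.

rotate(2, -90), rotate(2, -90)

t0: config: θ0=90°, θ1=180°, θ2=180°
t=1 rotate(2, -90) ⇒ config: θ0=90°, θ1=180°, θ2=90°
t=2 rotate(2, -90) ⇒ config: θ0=90°, θ1=180°, θ2=0°
no other 2-command option fits: unique.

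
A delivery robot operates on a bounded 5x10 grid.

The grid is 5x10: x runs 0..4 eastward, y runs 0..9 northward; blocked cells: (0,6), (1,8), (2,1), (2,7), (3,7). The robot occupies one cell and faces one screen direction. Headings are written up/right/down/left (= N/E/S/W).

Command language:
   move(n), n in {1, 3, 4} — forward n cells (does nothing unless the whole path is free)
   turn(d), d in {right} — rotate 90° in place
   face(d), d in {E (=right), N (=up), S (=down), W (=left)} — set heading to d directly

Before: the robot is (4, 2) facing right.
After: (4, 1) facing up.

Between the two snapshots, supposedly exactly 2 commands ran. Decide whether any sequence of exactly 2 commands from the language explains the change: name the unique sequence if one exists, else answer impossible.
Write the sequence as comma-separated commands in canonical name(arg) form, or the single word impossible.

impossible

checked all 2-command options: none fits.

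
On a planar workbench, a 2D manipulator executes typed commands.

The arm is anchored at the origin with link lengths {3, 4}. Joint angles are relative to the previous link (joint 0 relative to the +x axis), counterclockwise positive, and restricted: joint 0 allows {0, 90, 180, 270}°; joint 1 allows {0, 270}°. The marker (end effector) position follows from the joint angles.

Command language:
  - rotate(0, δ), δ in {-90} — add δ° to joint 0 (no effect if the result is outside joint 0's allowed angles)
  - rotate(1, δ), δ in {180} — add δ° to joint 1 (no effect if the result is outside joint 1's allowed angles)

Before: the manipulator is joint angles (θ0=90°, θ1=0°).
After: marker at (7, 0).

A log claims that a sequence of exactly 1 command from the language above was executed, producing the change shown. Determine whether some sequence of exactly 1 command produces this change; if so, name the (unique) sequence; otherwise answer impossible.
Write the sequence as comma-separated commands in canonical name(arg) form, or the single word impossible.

from: joint angles (θ0=90°, θ1=0°)
step 1 (rotate(0, -90)): joint angles (θ0=0°, θ1=0°)
all 2 alternatives checked — unique.

rotate(0, -90)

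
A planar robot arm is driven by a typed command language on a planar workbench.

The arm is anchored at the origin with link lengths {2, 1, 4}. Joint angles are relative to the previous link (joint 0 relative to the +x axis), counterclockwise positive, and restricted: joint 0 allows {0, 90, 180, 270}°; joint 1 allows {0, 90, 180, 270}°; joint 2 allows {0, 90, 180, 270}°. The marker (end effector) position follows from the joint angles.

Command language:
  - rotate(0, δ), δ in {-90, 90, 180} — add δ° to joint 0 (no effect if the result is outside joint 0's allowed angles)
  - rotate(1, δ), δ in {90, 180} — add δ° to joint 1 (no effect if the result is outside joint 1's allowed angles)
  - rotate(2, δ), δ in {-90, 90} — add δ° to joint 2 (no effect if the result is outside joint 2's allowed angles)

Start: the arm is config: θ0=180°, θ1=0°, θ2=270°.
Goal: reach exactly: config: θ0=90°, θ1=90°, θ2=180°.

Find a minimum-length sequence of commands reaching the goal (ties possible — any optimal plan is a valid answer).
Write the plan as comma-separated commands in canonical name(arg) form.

rotate(1, 90), rotate(2, -90), rotate(0, -90)

begin: config: θ0=180°, θ1=0°, θ2=270°
[1] after rotate(1, 90): config: θ0=180°, θ1=90°, θ2=270°
[2] after rotate(2, -90): config: θ0=180°, θ1=90°, θ2=180°
[3] after rotate(0, -90): config: θ0=90°, θ1=90°, θ2=180°
minimal: 3 command(s), checked below 3.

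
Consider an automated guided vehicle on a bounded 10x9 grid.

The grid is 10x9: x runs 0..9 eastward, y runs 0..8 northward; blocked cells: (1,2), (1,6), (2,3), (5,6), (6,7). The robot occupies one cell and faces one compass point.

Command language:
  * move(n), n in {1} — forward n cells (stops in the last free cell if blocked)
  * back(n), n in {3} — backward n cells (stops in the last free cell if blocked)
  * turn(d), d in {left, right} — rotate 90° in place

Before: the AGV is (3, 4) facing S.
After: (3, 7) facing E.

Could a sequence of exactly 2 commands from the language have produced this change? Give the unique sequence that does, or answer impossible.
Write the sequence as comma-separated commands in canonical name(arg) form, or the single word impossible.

key: cell and facing (now E) both changed — the 2 commands mix motion and turning
t0: (3, 4) facing S
1. back(3) → (3, 7) facing S
2. turn(left) → (3, 7) facing E
uniquely the one of 16 2-step routes that fits.

back(3), turn(left)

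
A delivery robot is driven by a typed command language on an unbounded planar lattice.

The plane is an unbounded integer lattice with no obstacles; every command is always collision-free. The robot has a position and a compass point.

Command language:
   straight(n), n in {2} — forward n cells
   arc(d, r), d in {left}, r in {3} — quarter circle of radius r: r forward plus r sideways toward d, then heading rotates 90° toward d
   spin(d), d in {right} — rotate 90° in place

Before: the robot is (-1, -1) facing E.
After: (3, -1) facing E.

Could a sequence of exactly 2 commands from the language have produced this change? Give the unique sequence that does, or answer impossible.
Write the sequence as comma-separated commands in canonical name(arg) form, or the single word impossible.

key: still facing E at the end — nothing in the sequence rotates
start: (-1, -1) facing E
1. straight(2) → (1, -1) facing E
2. straight(2) → (3, -1) facing E
all 9 alternatives checked — unique.

straight(2), straight(2)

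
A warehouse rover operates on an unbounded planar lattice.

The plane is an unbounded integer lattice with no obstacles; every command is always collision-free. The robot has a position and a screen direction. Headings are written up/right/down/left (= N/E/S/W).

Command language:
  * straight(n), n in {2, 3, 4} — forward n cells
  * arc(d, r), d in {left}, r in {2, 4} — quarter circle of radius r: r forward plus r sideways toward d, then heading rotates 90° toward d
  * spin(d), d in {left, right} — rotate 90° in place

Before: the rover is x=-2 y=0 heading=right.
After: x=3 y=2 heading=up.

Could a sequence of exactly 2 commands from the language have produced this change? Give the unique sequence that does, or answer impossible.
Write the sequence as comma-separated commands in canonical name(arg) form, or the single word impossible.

key: position moved to (3,2) AND the heading swung to N — translation plus rotation needed
start: x=-2 y=0 heading=right
step 1 (straight(3)): x=1 y=0 heading=right
step 2 (arc(left, 2)): x=3 y=2 heading=up
all 49 alternatives checked — unique.

straight(3), arc(left, 2)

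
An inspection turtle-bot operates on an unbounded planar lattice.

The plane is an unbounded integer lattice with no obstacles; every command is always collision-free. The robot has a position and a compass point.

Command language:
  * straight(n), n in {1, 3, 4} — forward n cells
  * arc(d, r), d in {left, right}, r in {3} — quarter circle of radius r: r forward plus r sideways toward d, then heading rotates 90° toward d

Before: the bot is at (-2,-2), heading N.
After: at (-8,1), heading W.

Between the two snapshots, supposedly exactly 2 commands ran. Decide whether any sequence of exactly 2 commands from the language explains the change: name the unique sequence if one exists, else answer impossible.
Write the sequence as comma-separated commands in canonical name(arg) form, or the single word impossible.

arc(left, 3), straight(3)

key: order matters: swapping arc(left, 3) and straight(3) lands elsewhere
t0: at (-2,-2), heading N
1. arc(left, 3) → at (-5,1), heading W
2. straight(3) → at (-8,1), heading W
all 25 alternatives checked — unique.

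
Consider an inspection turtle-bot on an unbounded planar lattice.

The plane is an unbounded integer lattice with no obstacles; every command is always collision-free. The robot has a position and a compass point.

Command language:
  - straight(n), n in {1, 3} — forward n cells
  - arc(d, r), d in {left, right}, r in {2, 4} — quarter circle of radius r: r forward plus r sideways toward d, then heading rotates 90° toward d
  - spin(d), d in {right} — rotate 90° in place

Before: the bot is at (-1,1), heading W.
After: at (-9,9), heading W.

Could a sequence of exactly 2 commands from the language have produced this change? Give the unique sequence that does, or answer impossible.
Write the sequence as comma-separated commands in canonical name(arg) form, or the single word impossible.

arc(right, 4), arc(left, 4)

key: still facing W at the end — net rotation zero over 2 steps
begin: at (-1,1), heading W
[1] after arc(right, 4): at (-5,5), heading N
[2] after arc(left, 4): at (-9,9), heading W
all 49 alternatives checked — unique.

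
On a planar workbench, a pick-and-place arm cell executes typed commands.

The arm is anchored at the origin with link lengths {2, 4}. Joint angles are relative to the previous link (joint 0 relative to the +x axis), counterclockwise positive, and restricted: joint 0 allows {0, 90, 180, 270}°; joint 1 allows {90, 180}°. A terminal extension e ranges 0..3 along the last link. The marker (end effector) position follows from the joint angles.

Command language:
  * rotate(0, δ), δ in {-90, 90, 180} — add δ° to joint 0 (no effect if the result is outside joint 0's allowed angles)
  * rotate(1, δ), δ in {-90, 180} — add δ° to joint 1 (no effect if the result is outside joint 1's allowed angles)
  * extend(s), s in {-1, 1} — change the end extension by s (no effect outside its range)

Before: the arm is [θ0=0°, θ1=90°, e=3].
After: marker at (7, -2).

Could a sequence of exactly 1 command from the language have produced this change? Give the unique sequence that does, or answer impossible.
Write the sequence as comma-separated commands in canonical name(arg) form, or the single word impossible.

rotate(0, -90)

t0: [θ0=0°, θ1=90°, e=3]
[1] after rotate(0, -90): [θ0=270°, θ1=90°, e=3]
no rival 1-sequence matches.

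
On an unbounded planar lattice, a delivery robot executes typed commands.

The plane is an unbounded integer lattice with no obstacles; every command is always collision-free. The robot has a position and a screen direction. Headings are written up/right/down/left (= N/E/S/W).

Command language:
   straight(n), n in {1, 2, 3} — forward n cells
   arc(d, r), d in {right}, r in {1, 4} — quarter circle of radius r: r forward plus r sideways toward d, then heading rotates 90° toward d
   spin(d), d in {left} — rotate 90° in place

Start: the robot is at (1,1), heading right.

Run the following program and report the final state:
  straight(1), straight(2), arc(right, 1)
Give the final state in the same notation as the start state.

at (5,0), heading down

initial: at (1,1), heading right
t=1 straight(1) ⇒ at (2,1), heading right
t=2 straight(2) ⇒ at (4,1), heading right
t=3 arc(right, 1) ⇒ at (5,0), heading down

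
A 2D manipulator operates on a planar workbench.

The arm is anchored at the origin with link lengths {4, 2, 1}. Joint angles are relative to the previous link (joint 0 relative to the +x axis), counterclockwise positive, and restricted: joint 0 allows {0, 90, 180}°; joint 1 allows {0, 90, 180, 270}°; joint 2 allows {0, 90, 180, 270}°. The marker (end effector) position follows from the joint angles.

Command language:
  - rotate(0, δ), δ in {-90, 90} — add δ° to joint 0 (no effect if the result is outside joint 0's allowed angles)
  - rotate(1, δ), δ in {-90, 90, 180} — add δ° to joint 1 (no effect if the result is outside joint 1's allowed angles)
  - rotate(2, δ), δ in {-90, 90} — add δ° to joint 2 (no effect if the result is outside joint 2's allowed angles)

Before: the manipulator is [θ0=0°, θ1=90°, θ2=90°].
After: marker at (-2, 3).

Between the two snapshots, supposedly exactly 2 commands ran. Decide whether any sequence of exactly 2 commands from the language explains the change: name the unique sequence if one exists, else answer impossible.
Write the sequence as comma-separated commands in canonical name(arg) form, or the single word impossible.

key: running rotate(0, 90) before rotate(0, -90) would end elsewhere — order is forced
from: [θ0=0°, θ1=90°, θ2=90°]
t=1 rotate(0, -90) ⇒ [θ0=0°, θ1=90°, θ2=90°]
t=2 rotate(0, 90) ⇒ [θ0=90°, θ1=90°, θ2=90°]
no rival 2-sequence matches.

rotate(0, -90), rotate(0, 90)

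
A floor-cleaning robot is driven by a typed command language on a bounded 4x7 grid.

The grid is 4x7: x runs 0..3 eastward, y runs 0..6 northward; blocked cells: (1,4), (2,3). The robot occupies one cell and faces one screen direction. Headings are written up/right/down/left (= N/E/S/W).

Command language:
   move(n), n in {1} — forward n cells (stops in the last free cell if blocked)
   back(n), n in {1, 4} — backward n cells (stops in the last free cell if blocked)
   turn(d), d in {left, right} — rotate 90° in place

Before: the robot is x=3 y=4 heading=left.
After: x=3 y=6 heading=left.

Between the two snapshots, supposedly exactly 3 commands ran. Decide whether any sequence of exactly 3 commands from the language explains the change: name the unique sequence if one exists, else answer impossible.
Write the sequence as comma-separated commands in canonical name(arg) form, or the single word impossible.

turn(left), back(4), turn(right)

key: still facing W at the end — net rotation zero over 3 steps
initial: x=3 y=4 heading=left
[1] after turn(left): x=3 y=4 heading=down
[2] after back(4): x=3 y=6 heading=down
[3] after turn(right): x=3 y=6 heading=left
uniquely the one of 125 3-step routes that fits.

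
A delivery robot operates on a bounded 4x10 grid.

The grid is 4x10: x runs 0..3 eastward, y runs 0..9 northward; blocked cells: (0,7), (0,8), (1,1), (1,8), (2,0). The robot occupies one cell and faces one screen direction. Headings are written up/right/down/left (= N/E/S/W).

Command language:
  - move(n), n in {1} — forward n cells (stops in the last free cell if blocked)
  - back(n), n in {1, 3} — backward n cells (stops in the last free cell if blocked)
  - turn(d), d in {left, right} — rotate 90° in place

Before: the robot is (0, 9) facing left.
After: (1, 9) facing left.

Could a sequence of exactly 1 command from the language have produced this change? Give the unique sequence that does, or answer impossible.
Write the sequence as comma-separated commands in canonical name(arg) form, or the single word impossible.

back(1)

key: heading stays W — the single command does not turn
initial: (0, 9) facing left
1. back(1) → (1, 9) facing left
no rival 1-sequence matches.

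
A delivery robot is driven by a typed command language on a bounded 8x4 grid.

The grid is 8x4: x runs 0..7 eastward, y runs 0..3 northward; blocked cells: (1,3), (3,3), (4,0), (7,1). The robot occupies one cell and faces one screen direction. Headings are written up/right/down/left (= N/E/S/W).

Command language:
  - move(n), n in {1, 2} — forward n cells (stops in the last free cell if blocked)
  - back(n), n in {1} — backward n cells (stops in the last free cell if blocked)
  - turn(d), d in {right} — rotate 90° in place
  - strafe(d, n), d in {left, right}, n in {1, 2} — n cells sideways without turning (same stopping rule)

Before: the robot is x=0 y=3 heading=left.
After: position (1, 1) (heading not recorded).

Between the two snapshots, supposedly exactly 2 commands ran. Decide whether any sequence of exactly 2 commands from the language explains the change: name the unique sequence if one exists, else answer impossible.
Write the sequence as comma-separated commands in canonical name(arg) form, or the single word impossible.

key: order matters: swapping strafe(left, 2) and back(1) lands elsewhere
t0: x=0 y=3 heading=left
[1] after strafe(left, 2): x=0 y=1 heading=left
[2] after back(1): x=1 y=1 heading=left
no other 2-command option fits: unique.

strafe(left, 2), back(1)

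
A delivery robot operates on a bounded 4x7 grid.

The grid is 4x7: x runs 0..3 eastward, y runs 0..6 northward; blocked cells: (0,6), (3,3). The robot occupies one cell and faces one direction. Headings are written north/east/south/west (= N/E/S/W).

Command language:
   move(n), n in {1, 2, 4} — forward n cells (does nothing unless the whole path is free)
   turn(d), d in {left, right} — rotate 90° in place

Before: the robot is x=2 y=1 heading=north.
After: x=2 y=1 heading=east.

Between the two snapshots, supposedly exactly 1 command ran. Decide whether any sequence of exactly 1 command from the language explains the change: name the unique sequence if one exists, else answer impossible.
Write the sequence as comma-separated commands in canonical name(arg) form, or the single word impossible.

turn(right)

key: (2,1) unchanged — the single command moves nothing
start: x=2 y=1 heading=north
step 1 (turn(right)): x=2 y=1 heading=east
all 5 alternatives checked — unique.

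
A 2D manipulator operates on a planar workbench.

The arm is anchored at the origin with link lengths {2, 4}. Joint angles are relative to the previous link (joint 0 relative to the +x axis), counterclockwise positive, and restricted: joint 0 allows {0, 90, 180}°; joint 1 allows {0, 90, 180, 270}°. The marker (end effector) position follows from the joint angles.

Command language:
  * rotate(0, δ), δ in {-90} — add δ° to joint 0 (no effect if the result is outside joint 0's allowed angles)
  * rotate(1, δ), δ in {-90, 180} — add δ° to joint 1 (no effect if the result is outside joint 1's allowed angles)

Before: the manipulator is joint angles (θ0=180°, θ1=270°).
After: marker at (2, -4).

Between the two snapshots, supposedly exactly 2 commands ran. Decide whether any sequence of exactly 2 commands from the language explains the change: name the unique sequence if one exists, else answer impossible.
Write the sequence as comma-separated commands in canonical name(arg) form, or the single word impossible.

rotate(0, -90), rotate(0, -90)

t0: joint angles (θ0=180°, θ1=270°)
step 1 (rotate(0, -90)): joint angles (θ0=90°, θ1=270°)
step 2 (rotate(0, -90)): joint angles (θ0=0°, θ1=270°)
no rival 2-sequence matches.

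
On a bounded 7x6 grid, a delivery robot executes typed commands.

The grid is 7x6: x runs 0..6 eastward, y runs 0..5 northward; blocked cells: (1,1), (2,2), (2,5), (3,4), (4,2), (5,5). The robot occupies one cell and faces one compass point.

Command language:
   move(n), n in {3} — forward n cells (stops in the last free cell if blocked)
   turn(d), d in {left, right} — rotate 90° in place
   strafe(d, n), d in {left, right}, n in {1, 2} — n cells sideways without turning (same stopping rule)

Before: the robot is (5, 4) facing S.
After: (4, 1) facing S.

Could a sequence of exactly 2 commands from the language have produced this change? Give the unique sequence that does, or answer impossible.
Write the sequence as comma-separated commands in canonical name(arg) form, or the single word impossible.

key: heading stays S — no command in the sequence turns
initial: (5, 4) facing S
step 1 (move(3)): (5, 1) facing S
step 2 (strafe(right, 1)): (4, 1) facing S
uniquely the one of 49 2-step routes that fits.

move(3), strafe(right, 1)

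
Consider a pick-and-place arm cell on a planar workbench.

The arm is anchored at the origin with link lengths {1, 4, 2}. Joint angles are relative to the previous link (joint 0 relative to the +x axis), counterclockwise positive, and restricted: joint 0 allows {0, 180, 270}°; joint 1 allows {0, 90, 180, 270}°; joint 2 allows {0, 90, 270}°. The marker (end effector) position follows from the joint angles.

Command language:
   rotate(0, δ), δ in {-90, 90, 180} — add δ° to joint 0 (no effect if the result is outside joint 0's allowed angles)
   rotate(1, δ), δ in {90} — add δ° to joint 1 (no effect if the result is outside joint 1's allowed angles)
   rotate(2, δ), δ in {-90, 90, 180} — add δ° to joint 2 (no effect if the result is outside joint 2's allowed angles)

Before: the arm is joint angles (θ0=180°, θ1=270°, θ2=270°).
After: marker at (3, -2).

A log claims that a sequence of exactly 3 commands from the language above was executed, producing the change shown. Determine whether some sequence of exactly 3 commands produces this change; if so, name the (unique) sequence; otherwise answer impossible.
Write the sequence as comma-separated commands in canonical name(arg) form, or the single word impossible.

rotate(1, 90), rotate(1, 90), rotate(1, 90)

from: joint angles (θ0=180°, θ1=270°, θ2=270°)
1. rotate(1, 90) → joint angles (θ0=180°, θ1=0°, θ2=270°)
2. rotate(1, 90) → joint angles (θ0=180°, θ1=90°, θ2=270°)
3. rotate(1, 90) → joint angles (θ0=180°, θ1=180°, θ2=270°)
all 343 alternatives checked — unique.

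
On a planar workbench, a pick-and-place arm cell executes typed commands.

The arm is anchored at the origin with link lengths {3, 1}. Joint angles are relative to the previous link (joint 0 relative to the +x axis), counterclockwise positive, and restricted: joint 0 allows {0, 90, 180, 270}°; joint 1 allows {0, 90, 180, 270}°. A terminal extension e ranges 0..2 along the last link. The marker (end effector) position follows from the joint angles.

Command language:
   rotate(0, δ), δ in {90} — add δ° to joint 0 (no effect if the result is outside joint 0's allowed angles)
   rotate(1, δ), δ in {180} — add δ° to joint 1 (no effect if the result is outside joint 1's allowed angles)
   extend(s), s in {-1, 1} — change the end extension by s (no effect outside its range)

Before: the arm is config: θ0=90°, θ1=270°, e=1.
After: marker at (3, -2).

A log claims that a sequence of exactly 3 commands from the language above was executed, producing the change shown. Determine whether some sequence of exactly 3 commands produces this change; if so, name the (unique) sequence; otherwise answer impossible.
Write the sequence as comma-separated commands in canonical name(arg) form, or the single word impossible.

from: config: θ0=90°, θ1=270°, e=1
[1] after rotate(0, 90): config: θ0=180°, θ1=270°, e=1
[2] after rotate(0, 90): config: θ0=270°, θ1=270°, e=1
[3] after rotate(0, 90): config: θ0=0°, θ1=270°, e=1
uniquely the one of 64 3-step routes that fits.

rotate(0, 90), rotate(0, 90), rotate(0, 90)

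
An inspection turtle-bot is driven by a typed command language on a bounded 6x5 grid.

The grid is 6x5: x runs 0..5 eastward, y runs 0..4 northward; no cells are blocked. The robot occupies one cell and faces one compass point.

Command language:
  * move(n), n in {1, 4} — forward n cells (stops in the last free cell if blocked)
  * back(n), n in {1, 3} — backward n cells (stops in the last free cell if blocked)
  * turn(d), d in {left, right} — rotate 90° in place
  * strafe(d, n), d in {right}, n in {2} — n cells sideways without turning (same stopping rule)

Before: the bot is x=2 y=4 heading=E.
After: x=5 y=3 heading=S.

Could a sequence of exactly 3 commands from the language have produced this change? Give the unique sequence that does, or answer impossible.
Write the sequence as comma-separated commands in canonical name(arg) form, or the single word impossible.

move(4), turn(right), move(1)

key: move(4) runs into the grid edge before its full distance
from: x=2 y=4 heading=E
step 1 (move(4)): x=5 y=4 heading=E
step 2 (turn(right)): x=5 y=4 heading=S
step 3 (move(1)): x=5 y=3 heading=S
all 343 alternatives checked — unique.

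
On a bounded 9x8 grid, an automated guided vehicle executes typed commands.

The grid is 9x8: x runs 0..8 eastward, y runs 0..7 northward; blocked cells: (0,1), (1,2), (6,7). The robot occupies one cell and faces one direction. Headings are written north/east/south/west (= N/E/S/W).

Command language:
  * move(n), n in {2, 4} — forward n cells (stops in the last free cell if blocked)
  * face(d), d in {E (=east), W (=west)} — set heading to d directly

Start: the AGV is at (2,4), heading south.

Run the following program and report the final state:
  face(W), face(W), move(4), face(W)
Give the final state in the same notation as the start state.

begin: at (2,4), heading south
1. face(W) → at (2,4), heading west
2. face(W) → at (2,4), heading west
3. move(4) → at (0,4), heading west
4. face(W) → at (0,4), heading west

at (0,4), heading west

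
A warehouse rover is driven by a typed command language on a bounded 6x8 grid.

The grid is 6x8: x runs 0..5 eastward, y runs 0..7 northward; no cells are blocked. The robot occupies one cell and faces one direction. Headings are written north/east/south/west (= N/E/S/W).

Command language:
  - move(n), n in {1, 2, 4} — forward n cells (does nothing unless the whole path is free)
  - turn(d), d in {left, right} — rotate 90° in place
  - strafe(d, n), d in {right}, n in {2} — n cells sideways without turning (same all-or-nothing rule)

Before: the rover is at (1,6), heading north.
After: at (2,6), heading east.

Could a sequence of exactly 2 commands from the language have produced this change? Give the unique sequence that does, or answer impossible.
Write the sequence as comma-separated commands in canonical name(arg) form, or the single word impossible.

turn(right), move(1)

key: position moved to (2,6) AND the heading swung to E — translation plus rotation needed
start: at (1,6), heading north
1. turn(right) → at (1,6), heading east
2. move(1) → at (2,6), heading east
no rival 2-sequence matches.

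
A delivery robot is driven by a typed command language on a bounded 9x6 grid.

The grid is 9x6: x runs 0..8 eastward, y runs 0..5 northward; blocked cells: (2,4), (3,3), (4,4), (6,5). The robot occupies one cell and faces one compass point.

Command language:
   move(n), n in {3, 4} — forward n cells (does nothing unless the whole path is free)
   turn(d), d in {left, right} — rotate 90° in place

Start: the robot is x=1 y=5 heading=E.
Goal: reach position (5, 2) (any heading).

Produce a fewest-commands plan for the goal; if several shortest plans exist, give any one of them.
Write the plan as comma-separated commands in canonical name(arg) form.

move(4), turn(right), move(3)

t0: x=1 y=5 heading=E
[1] after move(4): x=5 y=5 heading=E
[2] after turn(right): x=5 y=5 heading=S
[3] after move(3): x=5 y=2 heading=S
shorter routes all fall short; 3 is best.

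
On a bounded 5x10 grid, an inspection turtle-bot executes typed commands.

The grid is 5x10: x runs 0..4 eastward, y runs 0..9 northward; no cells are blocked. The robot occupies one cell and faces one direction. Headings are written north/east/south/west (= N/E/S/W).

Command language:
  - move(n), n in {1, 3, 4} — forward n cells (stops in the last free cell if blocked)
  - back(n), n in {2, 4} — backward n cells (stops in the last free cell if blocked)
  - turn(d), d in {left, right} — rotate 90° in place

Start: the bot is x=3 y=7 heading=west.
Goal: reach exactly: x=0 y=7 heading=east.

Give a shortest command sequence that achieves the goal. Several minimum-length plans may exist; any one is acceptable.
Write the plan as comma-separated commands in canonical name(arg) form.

turn(left), turn(left), back(4)

from: x=3 y=7 heading=west
t=1 turn(left) ⇒ x=3 y=7 heading=south
t=2 turn(left) ⇒ x=3 y=7 heading=east
t=3 back(4) ⇒ x=0 y=7 heading=east
no 2-step plan works, so 3 is optimal.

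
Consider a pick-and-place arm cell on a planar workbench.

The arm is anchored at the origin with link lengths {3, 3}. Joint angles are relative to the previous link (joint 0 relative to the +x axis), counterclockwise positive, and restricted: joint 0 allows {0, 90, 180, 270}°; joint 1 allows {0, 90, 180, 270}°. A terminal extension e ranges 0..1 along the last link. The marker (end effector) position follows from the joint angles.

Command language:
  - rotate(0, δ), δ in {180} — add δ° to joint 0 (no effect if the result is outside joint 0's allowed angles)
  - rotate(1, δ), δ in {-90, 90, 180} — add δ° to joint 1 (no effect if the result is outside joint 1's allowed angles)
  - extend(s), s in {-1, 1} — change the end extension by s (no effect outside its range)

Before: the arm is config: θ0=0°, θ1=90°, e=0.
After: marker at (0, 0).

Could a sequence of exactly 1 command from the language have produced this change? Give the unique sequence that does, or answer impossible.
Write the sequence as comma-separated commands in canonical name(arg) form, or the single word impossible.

rotate(1, 90)

from: config: θ0=0°, θ1=90°, e=0
t=1 rotate(1, 90) ⇒ config: θ0=0°, θ1=180°, e=0
no rival 1-sequence matches.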